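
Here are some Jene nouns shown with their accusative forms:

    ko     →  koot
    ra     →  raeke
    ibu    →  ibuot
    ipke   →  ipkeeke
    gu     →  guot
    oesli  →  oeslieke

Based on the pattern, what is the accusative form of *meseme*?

The suffix is conditioned by the last vowel: -ot when the last vowel of the stem is a rounded vowel (*ko*, *ibu*, *gu*); -eke when the last vowel of the stem is an unrounded vowel (*ra*, *ipke*, *oesli*).
The last vowel of *meseme* is /e/, which is an unrounded vowel, so the suffix is -eke, giving *mesemeeke*.

mesemeeke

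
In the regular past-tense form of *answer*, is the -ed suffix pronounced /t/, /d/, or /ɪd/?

The stem *answer* ends in a voiced sound other than /d/.
The -ed suffix is realized as /ɪd/ after /t, d/; as /t/ after other voiceless consonants; and as /d/ after other voiced sounds.
So -ed on *answer* is pronounced /d/.

/d/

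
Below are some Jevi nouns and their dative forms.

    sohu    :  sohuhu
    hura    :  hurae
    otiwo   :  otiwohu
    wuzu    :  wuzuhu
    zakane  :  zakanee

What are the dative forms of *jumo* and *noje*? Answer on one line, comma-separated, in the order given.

jumohu, nojee

The alternation tracks the last vowel of the stem — -hu when the last vowel of the stem is a rounded vowel (*sohu*, *otiwo*, *wuzu*); -e when the last vowel of the stem is an unrounded vowel (*hura*, *zakane*).
The last vowel of *jumo* is /o/, which is a rounded vowel, so the suffix is -hu, giving *jumohu*.
*noje*: last vowel = /e/, an unrounded vowel → -e → *nojee*.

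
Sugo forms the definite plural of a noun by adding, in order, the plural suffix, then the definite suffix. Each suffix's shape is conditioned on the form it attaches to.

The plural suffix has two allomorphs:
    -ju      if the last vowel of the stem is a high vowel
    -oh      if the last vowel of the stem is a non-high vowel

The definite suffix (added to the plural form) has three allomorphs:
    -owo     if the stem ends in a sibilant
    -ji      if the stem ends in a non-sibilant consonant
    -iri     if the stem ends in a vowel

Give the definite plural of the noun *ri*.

rijuiri

The last vowel of *ri* is /i/, which is a high vowel, so the plural suffix is -ju, giving *riju*.
The plural form *riju* — final sound /u/ (a vowel) → -iri → *rijuiri*.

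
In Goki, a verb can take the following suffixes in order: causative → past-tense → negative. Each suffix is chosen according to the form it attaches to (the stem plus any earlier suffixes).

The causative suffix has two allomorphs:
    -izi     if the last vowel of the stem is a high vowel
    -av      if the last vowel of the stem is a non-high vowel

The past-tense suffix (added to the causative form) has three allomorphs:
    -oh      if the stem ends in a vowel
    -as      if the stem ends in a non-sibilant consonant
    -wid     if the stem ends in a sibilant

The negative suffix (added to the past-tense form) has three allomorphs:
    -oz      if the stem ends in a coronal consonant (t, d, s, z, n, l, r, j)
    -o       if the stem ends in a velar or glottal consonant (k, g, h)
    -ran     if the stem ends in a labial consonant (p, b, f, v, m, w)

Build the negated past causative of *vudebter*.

Since the last vowel of *vudebter* is /e/ (a non-high vowel), it takes -av, giving *vudebterav*.
The final sound of the causative form *vudebterav* is /v/, which is a non-sibilant consonant, so the past-tense suffix is -as, giving *vudebteravas*.
Since the final consonant of the past-tense form *vudebteravas* is /s/ (coronal), it takes -oz, giving *vudebteravasoz*.

vudebteravasoz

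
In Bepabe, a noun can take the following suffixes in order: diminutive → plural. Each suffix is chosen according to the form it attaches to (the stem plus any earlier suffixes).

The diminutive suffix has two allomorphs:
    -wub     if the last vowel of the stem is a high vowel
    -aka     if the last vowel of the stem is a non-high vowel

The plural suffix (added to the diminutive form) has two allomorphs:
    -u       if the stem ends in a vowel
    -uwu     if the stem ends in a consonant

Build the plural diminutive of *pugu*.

Since the last vowel of *pugu* is /u/ (a high vowel), it takes -wub, giving *puguwub*.
The final sound of the diminutive form *puguwub* is /b/, which is a consonant, so the plural suffix is -uwu, giving *puguwubuwu*.

puguwubuwu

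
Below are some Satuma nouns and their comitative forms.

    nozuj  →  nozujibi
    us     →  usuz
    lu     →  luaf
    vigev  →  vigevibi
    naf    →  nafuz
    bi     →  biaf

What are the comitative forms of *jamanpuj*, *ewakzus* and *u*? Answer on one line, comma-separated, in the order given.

The suffix is conditioned by the final sound: -uz when the stem ends in a voiceless consonant (*us*, *naf*); -ibi when the stem ends in a voiced consonant (*nozuj*, *vigev*); -af when the stem ends in a vowel (*lu*, *bi*).
The final sound of *jamanpuj* is /j/, which is a voiced consonant, so the suffix is -ibi, giving *jamanpujibi*.
*ewakzus*: final sound = /s/, a voiceless consonant → -uz → *ewakzusuz*.
*u* — final sound /u/ (a vowel) → -af → *uaf*.

jamanpujibi, ewakzusuz, uaf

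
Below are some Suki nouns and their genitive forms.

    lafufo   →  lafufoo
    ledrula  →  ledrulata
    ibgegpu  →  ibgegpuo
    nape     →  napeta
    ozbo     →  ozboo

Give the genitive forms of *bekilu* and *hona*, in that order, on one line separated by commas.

bekiluo, honata

The suffix is conditioned by the last vowel: -o when the last vowel of the stem is a rounded vowel (*lafufo*, *ibgegpu*, *ozbo*); -ta when the last vowel of the stem is an unrounded vowel (*ledrula*, *nape*).
The last vowel of *bekilu* is /u/, which is a rounded vowel, so the suffix is -o, giving *bekiluo*.
*hona* — last vowel /a/ (an unrounded vowel) → -ta → *honata*.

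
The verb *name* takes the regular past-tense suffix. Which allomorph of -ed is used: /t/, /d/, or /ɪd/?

/d/

The stem *name* ends in a voiced sound other than /d/.
The -ed suffix is realized as /ɪd/ after /t, d/; as /t/ after other voiceless consonants; and as /d/ after other voiced sounds.
So -ed on *name* is pronounced /d/.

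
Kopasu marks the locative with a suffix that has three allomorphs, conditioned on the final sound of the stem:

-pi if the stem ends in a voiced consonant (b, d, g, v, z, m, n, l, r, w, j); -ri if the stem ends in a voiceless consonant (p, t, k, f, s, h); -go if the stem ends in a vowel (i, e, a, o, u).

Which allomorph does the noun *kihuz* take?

The final sound of *kihuz* is /z/, which is a voiced consonant, so the suffix is -pi.

-pi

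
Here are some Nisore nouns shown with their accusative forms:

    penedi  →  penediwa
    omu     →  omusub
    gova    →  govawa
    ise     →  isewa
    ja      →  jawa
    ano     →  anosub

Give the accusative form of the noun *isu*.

isusub

The alternation tracks the last vowel of the stem — -sub when the last vowel of the stem is a rounded vowel (*omu*, *ano*); -wa when the last vowel of the stem is an unrounded vowel (*penedi*, *gova*, *ise*, *ja*).
Since the last vowel of *isu* is /u/ (a rounded vowel), it takes -sub, giving *isusub*.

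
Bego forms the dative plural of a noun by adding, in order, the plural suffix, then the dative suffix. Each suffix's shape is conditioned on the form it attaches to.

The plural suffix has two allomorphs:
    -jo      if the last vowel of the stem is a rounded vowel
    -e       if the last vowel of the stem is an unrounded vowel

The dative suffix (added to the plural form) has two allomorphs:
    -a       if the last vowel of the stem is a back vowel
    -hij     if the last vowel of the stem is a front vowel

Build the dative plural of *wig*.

The last vowel of *wig* is /i/, which is an unrounded vowel, so the plural suffix is -e, giving *wige*.
Since the last vowel of the plural form *wige* is /e/ (a front vowel), it takes -hij, giving *wigehij*.

wigehij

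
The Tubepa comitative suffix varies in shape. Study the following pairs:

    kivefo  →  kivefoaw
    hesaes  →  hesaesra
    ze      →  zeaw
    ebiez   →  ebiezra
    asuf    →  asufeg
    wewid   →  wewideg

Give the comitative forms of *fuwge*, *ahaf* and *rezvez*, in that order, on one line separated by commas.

The alternation tracks the final sound of the stem — -ra when the stem ends in a sibilant (*hesaes*, *ebiez*); -eg when the stem ends in a non-sibilant consonant (*asuf*, *wewid*); -aw when the stem ends in a vowel (*kivefo*, *ze*).
Since the final sound of *fuwge* is /e/ (a vowel), it takes -aw, giving *fuwgeaw*.
*ahaf*: final sound = /f/, a non-sibilant consonant → -eg → *ahafeg*.
*rezvez* — final sound /z/ (a sibilant) → -ra → *rezvezra*.

fuwgeaw, ahafeg, rezvezra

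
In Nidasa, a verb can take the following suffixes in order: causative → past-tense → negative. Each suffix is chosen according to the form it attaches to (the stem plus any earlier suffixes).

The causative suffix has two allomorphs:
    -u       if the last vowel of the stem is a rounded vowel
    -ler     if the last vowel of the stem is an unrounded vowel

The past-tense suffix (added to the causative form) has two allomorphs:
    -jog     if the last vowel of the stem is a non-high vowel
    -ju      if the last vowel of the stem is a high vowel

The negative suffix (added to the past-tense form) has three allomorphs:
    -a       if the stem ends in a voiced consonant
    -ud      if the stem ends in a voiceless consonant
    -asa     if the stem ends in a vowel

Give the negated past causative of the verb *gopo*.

The last vowel of *gopo* is /o/, which is a rounded vowel, so the causative suffix is -u, giving *gopou*.
Since the last vowel of the causative form *gopou* is /u/ (a high vowel), it takes -ju, giving *gopouju*.
Since the final sound of the past-tense form *gopouju* is /u/ (a vowel), it takes -asa, giving *gopoujuasa*.

gopoujuasa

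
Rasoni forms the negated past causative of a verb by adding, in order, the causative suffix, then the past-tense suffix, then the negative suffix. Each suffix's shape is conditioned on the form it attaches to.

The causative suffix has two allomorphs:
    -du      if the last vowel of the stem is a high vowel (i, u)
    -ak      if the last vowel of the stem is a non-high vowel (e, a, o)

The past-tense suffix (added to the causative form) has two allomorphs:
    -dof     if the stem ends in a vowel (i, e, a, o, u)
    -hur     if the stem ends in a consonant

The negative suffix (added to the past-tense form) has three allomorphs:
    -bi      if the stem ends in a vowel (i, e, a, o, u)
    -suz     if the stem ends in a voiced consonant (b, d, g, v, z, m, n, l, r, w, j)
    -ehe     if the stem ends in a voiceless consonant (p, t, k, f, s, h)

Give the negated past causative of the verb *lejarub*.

lejarubdudofehe

Since the last vowel of *lejarub* is /u/ (a high vowel), it takes -du, giving *lejarubdu*.
The final sound of the causative form *lejarubdu* is /u/, which is a vowel, so the past-tense suffix is -dof, giving *lejarubdudof*.
The past-tense form *lejarubdudof* — final sound /f/ (a voiceless consonant) → -ehe → *lejarubdudofehe*.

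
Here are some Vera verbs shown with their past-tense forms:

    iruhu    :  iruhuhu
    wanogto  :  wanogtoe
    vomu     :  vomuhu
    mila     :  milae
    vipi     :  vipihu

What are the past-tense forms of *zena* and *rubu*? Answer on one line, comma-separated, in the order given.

The suffix is conditioned by the last vowel: -hu when the last vowel of the stem is a high vowel (*iruhu*, *vomu*, *vipi*); -e when the last vowel of the stem is a non-high vowel (*wanogto*, *mila*).
*zena*: last vowel = /a/, a non-high vowel → -e → *zenae*.
The last vowel of *rubu* is /u/, which is a high vowel, so the suffix is -hu, giving *rubuhu*.

zenae, rubuhu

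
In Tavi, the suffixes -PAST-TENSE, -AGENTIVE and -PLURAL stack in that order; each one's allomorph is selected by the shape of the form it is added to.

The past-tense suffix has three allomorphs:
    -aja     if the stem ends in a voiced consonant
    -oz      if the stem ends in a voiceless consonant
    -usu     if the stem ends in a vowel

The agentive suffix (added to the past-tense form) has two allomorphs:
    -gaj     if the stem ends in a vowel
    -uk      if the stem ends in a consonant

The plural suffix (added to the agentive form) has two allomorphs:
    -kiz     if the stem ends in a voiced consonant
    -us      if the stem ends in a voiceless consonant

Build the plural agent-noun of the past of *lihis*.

*lihis* — final sound /s/ (a voiceless consonant) → -oz → *lihisoz*.
Since the final sound of the past-tense form *lihisoz* is /z/ (a consonant), it takes -uk, giving *lihisozuk*.
Since the final consonant of the agentive form *lihisozuk* is /k/ (voiceless), it takes -us, giving *lihisozukus*.

lihisozukus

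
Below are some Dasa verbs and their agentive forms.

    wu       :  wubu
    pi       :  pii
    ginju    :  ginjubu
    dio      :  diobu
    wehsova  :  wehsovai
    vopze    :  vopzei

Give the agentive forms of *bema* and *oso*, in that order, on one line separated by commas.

bemai, osobu

The alternation tracks the last vowel of the stem — -bu when the last vowel of the stem is a rounded vowel (*wu*, *ginju*, *dio*); -i when the last vowel of the stem is an unrounded vowel (*pi*, *wehsova*, *vopze*).
*bema*: last vowel = /a/, an unrounded vowel → -i → *bemai*.
Since the last vowel of *oso* is /o/ (a rounded vowel), it takes -bu, giving *osobu*.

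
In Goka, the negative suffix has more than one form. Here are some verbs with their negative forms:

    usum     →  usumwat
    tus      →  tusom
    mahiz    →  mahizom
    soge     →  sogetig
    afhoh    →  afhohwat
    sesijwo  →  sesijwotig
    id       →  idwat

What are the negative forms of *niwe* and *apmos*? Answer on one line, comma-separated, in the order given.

The suffix is conditioned by the final sound: -om when the stem ends in a sibilant (*tus*, *mahiz*); -wat when the stem ends in a non-sibilant consonant (*usum*, *afhoh*, *id*); -tig when the stem ends in a vowel (*soge*, *sesijwo*).
*niwe* — final sound /e/ (a vowel) → -tig → *niwetig*.
*apmos* — final sound /s/ (a sibilant) → -om → *apmosom*.

niwetig, apmosom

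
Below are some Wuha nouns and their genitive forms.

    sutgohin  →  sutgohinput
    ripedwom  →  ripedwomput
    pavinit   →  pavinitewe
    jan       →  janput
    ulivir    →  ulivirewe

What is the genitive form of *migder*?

migderewe

The alternation tracks the final consonant of the stem — -put when the stem ends in a nasal (*sutgohin*, *ripedwom*, *jan*); -ewe when the stem ends in a non-nasal consonant (*pavinit*, *ulivir*).
*migder*: final consonant = /r/, non-nasal → -ewe → *migderewe*.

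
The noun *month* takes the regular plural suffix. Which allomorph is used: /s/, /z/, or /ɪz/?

The stem *month* ends in a voiceless non-sibilant consonant.
The plural suffix surfaces as /ɪz/ after sibilants, /s/ after other voiceless consonants, and /z/ after other voiced sounds.
So the plural -s on *month* is pronounced /s/.

/s/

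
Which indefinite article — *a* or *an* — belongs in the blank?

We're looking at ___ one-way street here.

a

The indefinite article is chosen by the initial *sound* of the following word, not its spelling.
*one-way* begins with the sound /wʌ/ (*one* pronounced /wʌn/) — a consonant sound.
So the article is *a*: We're looking at a one-way street here.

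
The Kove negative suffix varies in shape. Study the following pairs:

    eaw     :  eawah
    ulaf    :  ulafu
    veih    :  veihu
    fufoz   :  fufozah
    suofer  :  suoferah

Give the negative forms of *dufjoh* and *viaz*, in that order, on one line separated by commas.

The pattern is voicing of the final consonant: -u when the stem ends in a voiceless consonant (*ulaf*, *veih*); -ah when the stem ends in a voiced consonant (*eaw*, *fufoz*, *suofer*).
The final consonant of *dufjoh* is /h/, which is voiceless, so the suffix is -u, giving *dufjohu*.
*viaz* — final consonant /z/ (voiced) → -ah → *viazah*.

dufjohu, viazah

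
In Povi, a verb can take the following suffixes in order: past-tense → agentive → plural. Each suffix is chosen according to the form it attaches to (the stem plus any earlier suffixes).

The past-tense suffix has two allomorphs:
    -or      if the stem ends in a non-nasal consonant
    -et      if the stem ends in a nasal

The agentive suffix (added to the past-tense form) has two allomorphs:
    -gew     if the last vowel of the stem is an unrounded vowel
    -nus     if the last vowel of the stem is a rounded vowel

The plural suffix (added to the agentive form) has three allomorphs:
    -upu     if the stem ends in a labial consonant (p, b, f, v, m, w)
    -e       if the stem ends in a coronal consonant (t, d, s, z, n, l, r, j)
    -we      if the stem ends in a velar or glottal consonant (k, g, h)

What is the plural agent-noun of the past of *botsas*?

botsasornuse

The final consonant of *botsas* is /s/, which is non-nasal, so the past-tense suffix is -or, giving *botsasor*.
The last vowel of the past-tense form *botsasor* is /o/, which is a rounded vowel, so the agentive suffix is -nus, giving *botsasornus*.
Since the final consonant of the agentive form *botsasornus* is /s/ (coronal), it takes -e, giving *botsasornuse*.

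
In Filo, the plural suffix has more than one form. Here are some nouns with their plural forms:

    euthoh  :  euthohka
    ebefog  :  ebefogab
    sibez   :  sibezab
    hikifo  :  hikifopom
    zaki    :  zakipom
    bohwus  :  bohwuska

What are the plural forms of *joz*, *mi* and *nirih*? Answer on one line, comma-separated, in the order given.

jozab, mipom, nirihka

Looking at the final sound of each stem: -ka when the stem ends in a voiceless consonant (*euthoh*, *bohwus*); -ab when the stem ends in a voiced consonant (*ebefog*, *sibez*); -pom when the stem ends in a vowel (*hikifo*, *zaki*).
*joz*: final sound = /z/, a voiced consonant → -ab → *jozab*.
*mi* — final sound /i/ (a vowel) → -pom → *mipom*.
The final sound of *nirih* is /h/, which is a voiceless consonant, so the suffix is -ka, giving *nirihka*.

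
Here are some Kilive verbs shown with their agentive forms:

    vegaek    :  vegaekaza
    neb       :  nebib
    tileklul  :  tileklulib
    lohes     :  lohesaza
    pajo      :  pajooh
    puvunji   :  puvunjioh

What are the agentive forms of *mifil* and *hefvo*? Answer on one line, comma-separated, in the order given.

mifilib, hefvooh

The suffix is conditioned by the final sound: -aza when the stem ends in a voiceless consonant (*vegaek*, *lohes*); -ib when the stem ends in a voiced consonant (*neb*, *tileklul*); -oh when the stem ends in a vowel (*pajo*, *puvunji*).
*mifil* — final sound /l/ (a voiced consonant) → -ib → *mifilib*.
*hefvo* — final sound /o/ (a vowel) → -oh → *hefvooh*.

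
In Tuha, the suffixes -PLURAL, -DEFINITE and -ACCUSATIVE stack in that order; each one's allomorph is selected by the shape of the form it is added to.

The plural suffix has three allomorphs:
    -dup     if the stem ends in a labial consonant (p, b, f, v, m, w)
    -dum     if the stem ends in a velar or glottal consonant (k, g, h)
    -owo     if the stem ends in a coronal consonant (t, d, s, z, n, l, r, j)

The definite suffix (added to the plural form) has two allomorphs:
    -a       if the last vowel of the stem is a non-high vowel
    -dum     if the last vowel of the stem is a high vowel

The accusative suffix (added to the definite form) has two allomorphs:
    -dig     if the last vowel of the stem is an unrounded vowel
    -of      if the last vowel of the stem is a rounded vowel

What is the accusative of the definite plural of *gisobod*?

*gisobod* — final consonant /d/ (coronal) → -owo → *gisobodowo*.
Since the last vowel of the plural form *gisobodowo* is /o/ (a non-high vowel), it takes -a, giving *gisobodowoa*.
The definite form *gisobodowoa* — last vowel /a/ (an unrounded vowel) → -dig → *gisobodowoadig*.

gisobodowoadig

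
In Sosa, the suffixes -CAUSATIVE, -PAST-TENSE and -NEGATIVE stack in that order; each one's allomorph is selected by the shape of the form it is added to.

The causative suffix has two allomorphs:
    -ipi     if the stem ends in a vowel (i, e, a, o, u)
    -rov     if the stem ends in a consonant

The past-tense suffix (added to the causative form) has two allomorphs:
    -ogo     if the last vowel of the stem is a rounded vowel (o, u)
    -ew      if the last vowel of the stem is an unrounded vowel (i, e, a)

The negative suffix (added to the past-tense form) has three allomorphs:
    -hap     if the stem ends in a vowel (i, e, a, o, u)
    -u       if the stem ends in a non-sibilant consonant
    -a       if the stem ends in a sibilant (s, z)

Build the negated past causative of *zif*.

zifrovogohap

*zif*: final sound = /f/, a consonant → -rov → *zifrov*.
Since the last vowel of the causative form *zifrov* is /o/ (a rounded vowel), it takes -ogo, giving *zifrovogo*.
The past-tense form *zifrovogo* — final sound /o/ (a vowel) → -hap → *zifrovogohap*.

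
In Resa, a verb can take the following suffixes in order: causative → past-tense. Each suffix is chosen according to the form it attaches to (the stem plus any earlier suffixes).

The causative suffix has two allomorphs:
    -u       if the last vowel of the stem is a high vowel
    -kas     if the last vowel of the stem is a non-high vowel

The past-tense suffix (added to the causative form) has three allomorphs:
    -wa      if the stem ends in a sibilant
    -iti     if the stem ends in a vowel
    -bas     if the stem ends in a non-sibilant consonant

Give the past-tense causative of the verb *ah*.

Since the last vowel of *ah* is /a/ (a non-high vowel), it takes -kas, giving *ahkas*.
The causative form *ahkas*: final sound = /s/, a sibilant → -wa → *ahkaswa*.

ahkaswa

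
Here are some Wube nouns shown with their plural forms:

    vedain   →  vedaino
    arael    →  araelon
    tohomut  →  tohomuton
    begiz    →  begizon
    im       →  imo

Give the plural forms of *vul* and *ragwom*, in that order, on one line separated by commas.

Looking at the final consonant of each stem: -o when the stem ends in a nasal (*vedain*, *im*); -on when the stem ends in a non-nasal consonant (*arael*, *tohomut*, *begiz*).
*vul* — final consonant /l/ (non-nasal) → -on → *vulon*.
*ragwom* — final consonant /m/ (a nasal) → -o → *ragwomo*.

vulon, ragwomo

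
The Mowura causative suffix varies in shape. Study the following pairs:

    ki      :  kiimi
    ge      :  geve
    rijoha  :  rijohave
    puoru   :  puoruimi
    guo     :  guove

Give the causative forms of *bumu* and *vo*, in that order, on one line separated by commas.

bumuimi, vove

Looking at the last vowel of each stem: -imi when the last vowel of the stem is a high vowel (*ki*, *puoru*); -ve when the last vowel of the stem is a non-high vowel (*ge*, *rijoha*, *guo*).
Since the last vowel of *bumu* is /u/ (a high vowel), it takes -imi, giving *bumuimi*.
The last vowel of *vo* is /o/, which is a non-high vowel, so the suffix is -ve, giving *vove*.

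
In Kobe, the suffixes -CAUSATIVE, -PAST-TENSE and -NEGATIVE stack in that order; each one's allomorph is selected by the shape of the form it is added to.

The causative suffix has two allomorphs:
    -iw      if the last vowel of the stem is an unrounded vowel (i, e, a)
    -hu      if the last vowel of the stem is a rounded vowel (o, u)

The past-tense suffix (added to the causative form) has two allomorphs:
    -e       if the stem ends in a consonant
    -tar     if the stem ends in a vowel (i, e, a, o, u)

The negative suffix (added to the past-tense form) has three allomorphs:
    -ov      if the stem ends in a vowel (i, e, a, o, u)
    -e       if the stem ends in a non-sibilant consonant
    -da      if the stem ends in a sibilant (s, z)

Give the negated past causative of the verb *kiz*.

*kiz* — last vowel /i/ (an unrounded vowel) → -iw → *kiziw*.
The causative form *kiziw* — final sound /w/ (a consonant) → -e → *kiziwe*.
Since the final sound of the past-tense form *kiziwe* is /e/ (a vowel), it takes -ov, giving *kiziweov*.

kiziweov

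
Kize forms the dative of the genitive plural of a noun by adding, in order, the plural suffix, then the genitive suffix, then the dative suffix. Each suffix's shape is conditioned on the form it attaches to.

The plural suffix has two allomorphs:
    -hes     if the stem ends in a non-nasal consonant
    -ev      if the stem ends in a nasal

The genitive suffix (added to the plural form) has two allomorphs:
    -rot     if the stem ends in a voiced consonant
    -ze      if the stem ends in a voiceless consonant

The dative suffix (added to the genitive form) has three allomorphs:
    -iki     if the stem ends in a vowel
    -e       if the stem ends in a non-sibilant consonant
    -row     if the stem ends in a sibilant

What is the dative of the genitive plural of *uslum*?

uslumevrote

Since the final consonant of *uslum* is /m/ (a nasal), it takes -ev, giving *uslumev*.
The plural form *uslumev* — final consonant /v/ (voiced) → -rot → *uslumevrot*.
The genitive form *uslumevrot* — final sound /t/ (a non-sibilant consonant) → -e → *uslumevrote*.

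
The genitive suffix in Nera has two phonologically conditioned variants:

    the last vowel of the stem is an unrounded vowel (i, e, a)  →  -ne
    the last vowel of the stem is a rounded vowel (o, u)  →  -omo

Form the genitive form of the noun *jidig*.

*jidig* — last vowel /i/ (an unrounded vowel) → -ne → *jidigne*.

jidigne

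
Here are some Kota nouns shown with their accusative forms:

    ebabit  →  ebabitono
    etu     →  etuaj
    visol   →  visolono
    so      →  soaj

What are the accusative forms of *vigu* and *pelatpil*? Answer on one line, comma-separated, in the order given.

viguaj, pelatpilono

The alternation tracks the final sound of the stem — -ono when the stem ends in a consonant (*ebabit*, *visol*); -aj when the stem ends in a vowel (*etu*, *so*).
Since the final sound of *vigu* is /u/ (a vowel), it takes -aj, giving *viguaj*.
*pelatpil* — final sound /l/ (a consonant) → -ono → *pelatpilono*.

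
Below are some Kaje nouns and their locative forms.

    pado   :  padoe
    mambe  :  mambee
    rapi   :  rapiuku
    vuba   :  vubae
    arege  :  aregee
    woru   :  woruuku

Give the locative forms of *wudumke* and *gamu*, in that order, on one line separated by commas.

Looking at the last vowel of each stem: -uku when the last vowel of the stem is a high vowel (*rapi*, *woru*); -e when the last vowel of the stem is a non-high vowel (*pado*, *mambe*, *vuba*, *arege*).
The last vowel of *wudumke* is /e/, which is a non-high vowel, so the suffix is -e, giving *wudumkee*.
*gamu* — last vowel /u/ (a high vowel) → -uku → *gamuuku*.

wudumkee, gamuuku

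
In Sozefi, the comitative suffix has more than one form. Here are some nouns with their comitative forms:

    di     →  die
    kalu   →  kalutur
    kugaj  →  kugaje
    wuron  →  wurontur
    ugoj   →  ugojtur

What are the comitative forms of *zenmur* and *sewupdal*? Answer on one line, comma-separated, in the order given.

The suffix is conditioned by the last vowel: -tur when the last vowel of the stem is a rounded vowel (*kalu*, *wuron*, *ugoj*); -e when the last vowel of the stem is an unrounded vowel (*di*, *kugaj*).
*zenmur* — last vowel /u/ (a rounded vowel) → -tur → *zenmurtur*.
Since the last vowel of *sewupdal* is /a/ (an unrounded vowel), it takes -e, giving *sewupdale*.

zenmurtur, sewupdale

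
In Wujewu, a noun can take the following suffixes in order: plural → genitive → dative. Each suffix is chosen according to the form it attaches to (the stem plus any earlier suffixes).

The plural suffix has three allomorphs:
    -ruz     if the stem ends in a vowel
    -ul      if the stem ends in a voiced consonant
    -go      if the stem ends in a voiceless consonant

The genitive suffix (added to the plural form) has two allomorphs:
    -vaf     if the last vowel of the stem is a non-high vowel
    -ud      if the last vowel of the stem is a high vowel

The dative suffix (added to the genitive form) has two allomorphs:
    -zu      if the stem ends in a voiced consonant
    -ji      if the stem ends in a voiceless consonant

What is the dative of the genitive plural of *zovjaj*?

*zovjaj* — final sound /j/ (a voiced consonant) → -ul → *zovjajul*.
The plural form *zovjajul* — last vowel /u/ (a high vowel) → -ud → *zovjajulud*.
The genitive form *zovjajulud*: final consonant = /d/, voiced → -zu → *zovjajuludzu*.

zovjajuludzu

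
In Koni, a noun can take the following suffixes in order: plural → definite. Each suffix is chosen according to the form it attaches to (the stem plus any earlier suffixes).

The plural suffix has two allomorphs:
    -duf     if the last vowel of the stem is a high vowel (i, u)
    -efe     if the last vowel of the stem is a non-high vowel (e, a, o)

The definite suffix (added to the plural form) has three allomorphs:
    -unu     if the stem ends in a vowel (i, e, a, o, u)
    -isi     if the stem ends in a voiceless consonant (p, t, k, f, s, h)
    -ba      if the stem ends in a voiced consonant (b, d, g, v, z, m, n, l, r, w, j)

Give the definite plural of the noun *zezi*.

zezidufisi

Since the last vowel of *zezi* is /i/ (a high vowel), it takes -duf, giving *zeziduf*.
Since the final sound of the plural form *zeziduf* is /f/ (a voiceless consonant), it takes -isi, giving *zezidufisi*.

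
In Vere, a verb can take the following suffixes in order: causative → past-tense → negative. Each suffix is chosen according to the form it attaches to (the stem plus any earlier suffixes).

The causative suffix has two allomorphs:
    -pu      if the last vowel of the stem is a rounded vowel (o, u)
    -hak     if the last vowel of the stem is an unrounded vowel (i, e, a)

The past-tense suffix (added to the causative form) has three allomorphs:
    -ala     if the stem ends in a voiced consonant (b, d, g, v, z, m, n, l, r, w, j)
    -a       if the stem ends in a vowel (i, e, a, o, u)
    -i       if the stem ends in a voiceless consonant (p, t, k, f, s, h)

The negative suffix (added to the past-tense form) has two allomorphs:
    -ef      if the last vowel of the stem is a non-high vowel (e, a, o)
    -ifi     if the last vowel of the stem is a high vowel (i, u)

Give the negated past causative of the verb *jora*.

The last vowel of *jora* is /a/, which is an unrounded vowel, so the causative suffix is -hak, giving *jorahak*.
The final sound of the causative form *jorahak* is /k/, which is a voiceless consonant, so the past-tense suffix is -i, giving *jorahaki*.
Since the last vowel of the past-tense form *jorahaki* is /i/ (a high vowel), it takes -ifi, giving *jorahakiifi*.

jorahakiifi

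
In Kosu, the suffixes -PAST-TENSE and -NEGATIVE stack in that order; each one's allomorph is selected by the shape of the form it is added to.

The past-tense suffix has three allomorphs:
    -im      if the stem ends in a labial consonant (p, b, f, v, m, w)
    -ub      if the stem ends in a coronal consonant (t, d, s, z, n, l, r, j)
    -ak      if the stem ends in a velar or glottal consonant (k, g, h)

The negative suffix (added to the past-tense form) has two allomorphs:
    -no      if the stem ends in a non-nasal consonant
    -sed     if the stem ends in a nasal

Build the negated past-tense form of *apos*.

*apos*: final consonant = /s/, coronal → -ub → *aposub*.
The past-tense form *aposub*: final consonant = /b/, non-nasal → -no → *aposubno*.

aposubno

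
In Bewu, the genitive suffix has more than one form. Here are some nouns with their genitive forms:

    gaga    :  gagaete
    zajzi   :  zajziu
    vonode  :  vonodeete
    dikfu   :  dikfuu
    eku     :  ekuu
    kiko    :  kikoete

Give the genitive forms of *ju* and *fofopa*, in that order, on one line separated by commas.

juu, fofopaete

Looking at the last vowel of each stem: -u when the last vowel of the stem is a high vowel (*zajzi*, *dikfu*, *eku*); -ete when the last vowel of the stem is a non-high vowel (*gaga*, *vonode*, *kiko*).
*ju*: last vowel = /u/, a high vowel → -u → *juu*.
*fofopa*: last vowel = /a/, a non-high vowel → -ete → *fofopaete*.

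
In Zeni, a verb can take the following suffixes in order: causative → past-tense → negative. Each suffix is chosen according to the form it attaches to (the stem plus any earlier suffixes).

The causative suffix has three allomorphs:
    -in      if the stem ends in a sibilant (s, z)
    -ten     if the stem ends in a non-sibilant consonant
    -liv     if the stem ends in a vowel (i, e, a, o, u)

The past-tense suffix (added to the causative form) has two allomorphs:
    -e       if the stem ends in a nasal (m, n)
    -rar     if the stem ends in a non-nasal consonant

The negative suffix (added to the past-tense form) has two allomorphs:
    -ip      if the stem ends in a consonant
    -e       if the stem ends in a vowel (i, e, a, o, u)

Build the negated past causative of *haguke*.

hagukelivrarip

*haguke*: final sound = /e/, a vowel → -liv → *hagukeliv*.
The causative form *hagukeliv* — final consonant /v/ (non-nasal) → -rar → *hagukelivrar*.
The past-tense form *hagukelivrar*: final sound = /r/, a consonant → -ip → *hagukelivrarip*.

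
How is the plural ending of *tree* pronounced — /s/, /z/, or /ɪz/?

The stem *tree* ends in a voiced non-sibilant sound.
The plural suffix surfaces as /ɪz/ after sibilants, /s/ after other voiceless consonants, and /z/ after other voiced sounds.
So the plural -s on *tree* is pronounced /z/.

/z/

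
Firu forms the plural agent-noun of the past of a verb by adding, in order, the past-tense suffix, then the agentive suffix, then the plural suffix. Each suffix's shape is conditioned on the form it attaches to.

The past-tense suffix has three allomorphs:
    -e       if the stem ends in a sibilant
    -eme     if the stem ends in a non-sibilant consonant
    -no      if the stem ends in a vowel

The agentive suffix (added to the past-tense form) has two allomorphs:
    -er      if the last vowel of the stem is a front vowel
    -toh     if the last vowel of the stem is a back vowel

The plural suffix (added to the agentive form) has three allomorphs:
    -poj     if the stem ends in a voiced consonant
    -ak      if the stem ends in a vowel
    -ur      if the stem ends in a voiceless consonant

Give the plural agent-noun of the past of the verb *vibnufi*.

vibnufinotohur

Since the final sound of *vibnufi* is /i/ (a vowel), it takes -no, giving *vibnufino*.
The past-tense form *vibnufino*: last vowel = /o/, a back vowel → -toh → *vibnufinotoh*.
The agentive form *vibnufinotoh* — final sound /h/ (a voiceless consonant) → -ur → *vibnufinotohur*.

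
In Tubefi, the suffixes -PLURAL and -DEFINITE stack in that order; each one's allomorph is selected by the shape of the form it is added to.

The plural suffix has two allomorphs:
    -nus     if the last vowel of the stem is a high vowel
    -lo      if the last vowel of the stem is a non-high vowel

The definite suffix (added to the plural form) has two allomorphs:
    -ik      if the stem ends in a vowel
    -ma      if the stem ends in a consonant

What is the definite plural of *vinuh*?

Since the last vowel of *vinuh* is /u/ (a high vowel), it takes -nus, giving *vinuhnus*.
The plural form *vinuhnus*: final sound = /s/, a consonant → -ma → *vinuhnusma*.

vinuhnusma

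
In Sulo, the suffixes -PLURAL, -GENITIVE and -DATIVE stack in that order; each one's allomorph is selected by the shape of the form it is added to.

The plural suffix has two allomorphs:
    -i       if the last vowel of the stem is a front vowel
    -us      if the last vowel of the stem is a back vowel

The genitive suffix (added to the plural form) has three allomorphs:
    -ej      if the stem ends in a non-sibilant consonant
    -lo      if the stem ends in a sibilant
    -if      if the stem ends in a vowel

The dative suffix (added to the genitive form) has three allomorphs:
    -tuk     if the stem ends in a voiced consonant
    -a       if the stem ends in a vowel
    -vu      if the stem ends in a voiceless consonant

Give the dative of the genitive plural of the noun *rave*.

raveiifvu

The last vowel of *rave* is /e/, which is a front vowel, so the plural suffix is -i, giving *ravei*.
The plural form *ravei*: final sound = /i/, a vowel → -if → *raveiif*.
The genitive form *raveiif*: final sound = /f/, a voiceless consonant → -vu → *raveiifvu*.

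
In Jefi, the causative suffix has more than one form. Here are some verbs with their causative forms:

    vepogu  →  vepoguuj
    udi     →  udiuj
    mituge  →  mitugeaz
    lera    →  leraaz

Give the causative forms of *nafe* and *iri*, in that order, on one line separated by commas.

nafeaz, iriuj

The alternation tracks the last vowel of the stem — -uj when the last vowel of the stem is a high vowel (*vepogu*, *udi*); -az when the last vowel of the stem is a non-high vowel (*mituge*, *lera*).
*nafe* — last vowel /e/ (a non-high vowel) → -az → *nafeaz*.
*iri* — last vowel /i/ (a high vowel) → -uj → *iriuj*.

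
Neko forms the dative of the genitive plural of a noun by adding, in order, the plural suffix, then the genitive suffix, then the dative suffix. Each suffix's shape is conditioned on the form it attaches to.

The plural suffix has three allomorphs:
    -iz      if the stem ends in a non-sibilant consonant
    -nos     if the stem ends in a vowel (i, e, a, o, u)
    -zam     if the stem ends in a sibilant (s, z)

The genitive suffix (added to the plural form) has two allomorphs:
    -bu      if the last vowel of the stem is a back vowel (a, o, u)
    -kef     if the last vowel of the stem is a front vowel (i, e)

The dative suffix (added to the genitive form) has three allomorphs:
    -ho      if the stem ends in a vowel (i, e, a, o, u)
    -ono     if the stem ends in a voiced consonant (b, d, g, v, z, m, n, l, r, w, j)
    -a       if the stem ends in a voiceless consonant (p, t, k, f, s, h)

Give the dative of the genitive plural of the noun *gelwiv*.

The final sound of *gelwiv* is /v/, which is a non-sibilant consonant, so the plural suffix is -iz, giving *gelwiviz*.
The last vowel of the plural form *gelwiviz* is /i/, which is a front vowel, so the genitive suffix is -kef, giving *gelwivizkef*.
The genitive form *gelwivizkef* — final sound /f/ (a voiceless consonant) → -a → *gelwivizkefa*.

gelwivizkefa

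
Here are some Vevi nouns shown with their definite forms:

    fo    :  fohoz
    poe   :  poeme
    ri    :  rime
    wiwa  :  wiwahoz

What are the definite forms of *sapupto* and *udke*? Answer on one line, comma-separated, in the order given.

sapuptohoz, udkeme

The pattern is front/back vowel harmony: -me when the last vowel of the stem is a front vowel (*poe*, *ri*); -hoz when the last vowel of the stem is a back vowel (*fo*, *wiwa*).
*sapupto* — last vowel /o/ (a back vowel) → -hoz → *sapuptohoz*.
*udke*: last vowel = /e/, a front vowel → -me → *udkeme*.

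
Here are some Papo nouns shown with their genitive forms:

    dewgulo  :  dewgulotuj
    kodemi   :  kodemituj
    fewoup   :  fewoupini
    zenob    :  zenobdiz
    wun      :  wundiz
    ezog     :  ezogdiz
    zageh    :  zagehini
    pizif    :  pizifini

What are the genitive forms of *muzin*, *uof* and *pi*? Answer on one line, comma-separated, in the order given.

muzindiz, uofini, pituj

The suffix is conditioned by the final sound: -ini when the stem ends in a voiceless consonant (*fewoup*, *zageh*, *pizif*); -diz when the stem ends in a voiced consonant (*zenob*, *wun*, *ezog*); -tuj when the stem ends in a vowel (*dewgulo*, *kodemi*).
*muzin* — final sound /n/ (a voiced consonant) → -diz → *muzindiz*.
Since the final sound of *uof* is /f/ (a voiceless consonant), it takes -ini, giving *uofini*.
The final sound of *pi* is /i/, which is a vowel, so the suffix is -tuj, giving *pituj*.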